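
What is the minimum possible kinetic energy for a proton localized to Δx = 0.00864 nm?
69.491 meV

Localizing a particle requires giving it sufficient momentum uncertainty:

1. From uncertainty principle: Δp ≥ ℏ/(2Δx)
   Δp_min = (1.055e-34 J·s) / (2 × 8.640e-12 m)
   Δp_min = 6.103e-24 kg·m/s

2. This momentum uncertainty corresponds to kinetic energy:
   KE ≈ (Δp)²/(2m) = (6.103e-24)²/(2 × 1.673e-27 kg)
   KE = 1.113e-20 J = 69.491 meV

Tighter localization requires more energy.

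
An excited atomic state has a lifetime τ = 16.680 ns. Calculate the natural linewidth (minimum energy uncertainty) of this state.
19.731 neV

Using the energy-time uncertainty principle:
ΔEΔt ≥ ℏ/2

The lifetime τ represents the time uncertainty Δt.
The natural linewidth (minimum energy uncertainty) is:

ΔE = ℏ/(2τ)
ΔE = (1.055e-34 J·s) / (2 × 1.668e-08 s)
ΔE = 3.161e-27 J = 19.731 neV

This natural linewidth limits the precision of spectroscopic measurements.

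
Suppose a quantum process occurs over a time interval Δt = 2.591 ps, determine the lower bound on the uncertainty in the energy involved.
127.019 μeV

Using the energy-time uncertainty principle:
ΔEΔt ≥ ℏ/2

The minimum uncertainty in energy is:
ΔE_min = ℏ/(2Δt)
ΔE_min = (1.055e-34 J·s) / (2 × 2.591e-12 s)
ΔE_min = 2.035e-23 J = 127.019 μeV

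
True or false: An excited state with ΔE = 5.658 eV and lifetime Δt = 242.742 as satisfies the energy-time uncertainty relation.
Yes, it satisfies the uncertainty relation.

Calculate the product ΔEΔt:
ΔE = 5.658 eV = 9.065e-19 J
ΔEΔt = (9.065e-19 J) × (2.427e-16 s)
ΔEΔt = 2.200e-34 J·s

Compare to the minimum allowed value ℏ/2:
ℏ/2 = 5.273e-35 J·s

Since ΔEΔt = 2.200e-34 J·s ≥ 5.273e-35 J·s = ℏ/2,
this satisfies the uncertainty relation.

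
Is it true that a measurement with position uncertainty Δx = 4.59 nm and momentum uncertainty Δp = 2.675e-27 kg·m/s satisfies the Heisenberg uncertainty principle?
No, it violates the uncertainty principle (impossible measurement).

Calculate the product ΔxΔp:
ΔxΔp = (4.590e-09 m) × (2.675e-27 kg·m/s)
ΔxΔp = 1.228e-35 J·s

Compare to the minimum allowed value ℏ/2:
ℏ/2 = 5.273e-35 J·s

Since ΔxΔp = 1.228e-35 J·s < 5.273e-35 J·s = ℏ/2,
the measurement violates the uncertainty principle.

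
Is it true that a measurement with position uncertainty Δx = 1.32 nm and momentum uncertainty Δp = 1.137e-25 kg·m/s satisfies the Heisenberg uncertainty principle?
Yes, it satisfies the uncertainty principle.

Calculate the product ΔxΔp:
ΔxΔp = (1.320e-09 m) × (1.137e-25 kg·m/s)
ΔxΔp = 1.501e-34 J·s

Compare to the minimum allowed value ℏ/2:
ℏ/2 = 5.273e-35 J·s

Since ΔxΔp = 1.501e-34 J·s ≥ 5.273e-35 J·s = ℏ/2,
the measurement satisfies the uncertainty principle.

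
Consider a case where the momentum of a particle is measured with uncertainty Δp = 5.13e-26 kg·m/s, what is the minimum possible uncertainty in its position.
1.028 nm

Using the Heisenberg uncertainty principle:
ΔxΔp ≥ ℏ/2

The minimum uncertainty in position is:
Δx_min = ℏ/(2Δp)
Δx_min = (1.055e-34 J·s) / (2 × 5.130e-26 kg·m/s)
Δx_min = 1.028e-09 m = 1.028 nm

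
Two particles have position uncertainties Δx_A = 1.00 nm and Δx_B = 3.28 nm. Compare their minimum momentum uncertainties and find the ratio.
Particle A has the larger minimum momentum uncertainty, by a factor of 3.28.

For each particle, the minimum momentum uncertainty is Δp_min = ℏ/(2Δx):

Particle A: Δp_A = ℏ/(2×1.000e-09 m) = 5.273e-26 kg·m/s
Particle B: Δp_B = ℏ/(2×3.280e-09 m) = 1.608e-26 kg·m/s

Ratio: Δp_A/Δp_B = 3.28

Since Δp_min ∝ 1/Δx, the particle with smaller position uncertainty (A) has larger momentum uncertainty.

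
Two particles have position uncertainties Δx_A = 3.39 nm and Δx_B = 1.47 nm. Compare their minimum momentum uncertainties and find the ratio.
Particle B has the larger minimum momentum uncertainty, by a factor of 2.31.

For each particle, the minimum momentum uncertainty is Δp_min = ℏ/(2Δx):

Particle A: Δp_A = ℏ/(2×3.390e-09 m) = 1.555e-26 kg·m/s
Particle B: Δp_B = ℏ/(2×1.470e-09 m) = 3.587e-26 kg·m/s

Ratio: Δp_B/Δp_A = 2.31

Since Δp_min ∝ 1/Δx, the particle with smaller position uncertainty (B) has larger momentum uncertainty.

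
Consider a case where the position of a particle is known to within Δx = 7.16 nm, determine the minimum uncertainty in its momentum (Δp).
7.364 × 10^-27 kg·m/s

Using the Heisenberg uncertainty principle:
ΔxΔp ≥ ℏ/2

The minimum uncertainty in momentum is:
Δp_min = ℏ/(2Δx)
Δp_min = (1.055e-34 J·s) / (2 × 7.160e-09 m)
Δp_min = 7.364e-27 kg·m/s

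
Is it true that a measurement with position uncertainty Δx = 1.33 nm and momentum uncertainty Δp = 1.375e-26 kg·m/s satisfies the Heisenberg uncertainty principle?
No, it violates the uncertainty principle (impossible measurement).

Calculate the product ΔxΔp:
ΔxΔp = (1.330e-09 m) × (1.375e-26 kg·m/s)
ΔxΔp = 1.829e-35 J·s

Compare to the minimum allowed value ℏ/2:
ℏ/2 = 5.273e-35 J·s

Since ΔxΔp = 1.829e-35 J·s < 5.273e-35 J·s = ℏ/2,
the measurement violates the uncertainty principle.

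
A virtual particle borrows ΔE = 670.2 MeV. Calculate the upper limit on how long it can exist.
4.911 × 10^-25 s

Using the energy-time uncertainty principle:
ΔEΔt ≥ ℏ/2

For a virtual particle borrowing energy ΔE, the maximum lifetime is:
Δt_max = ℏ/(2ΔE)

Converting energy:
ΔE = 670.2 MeV = 1.074e-10 J

Δt_max = (1.055e-34 J·s) / (2 × 1.074e-10 J)
Δt_max = 4.911e-25 s = 4.911 × 10^-25 s

Virtual particles with higher borrowed energy exist for shorter times.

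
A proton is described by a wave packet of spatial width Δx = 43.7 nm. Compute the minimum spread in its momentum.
1.207 × 10^-27 kg·m/s

For a wave packet, the spatial width Δx and momentum spread Δp are related by the uncertainty principle:
ΔxΔp ≥ ℏ/2

The minimum momentum spread is:
Δp_min = ℏ/(2Δx)
Δp_min = (1.055e-34 J·s) / (2 × 4.370e-08 m)
Δp_min = 1.207e-27 kg·m/s

A wave packet cannot have both a well-defined position and well-defined momentum.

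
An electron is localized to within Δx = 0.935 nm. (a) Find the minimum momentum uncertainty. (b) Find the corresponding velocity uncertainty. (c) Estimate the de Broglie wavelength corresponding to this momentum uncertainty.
(a) Δp_min = 5.639 × 10^-26 kg·m/s
(b) Δv_min = 61.908 km/s
(c) λ_dB = 11.750 nm

Step-by-step:

(a) From the uncertainty principle:
Δp_min = ℏ/(2Δx) = (1.055e-34 J·s)/(2 × 9.350e-10 m) = 5.639e-26 kg·m/s

(b) The velocity uncertainty:
Δv = Δp/m = (5.639e-26 kg·m/s)/(9.109e-31 kg) = 6.191e+04 m/s = 61.908 km/s

(c) The de Broglie wavelength for this momentum:
λ = h/p = (6.626e-34 J·s)/(5.639e-26 kg·m/s) = 1.175e-08 m = 11.750 nm

Note: The de Broglie wavelength is comparable to the localization size, as expected from wave-particle duality.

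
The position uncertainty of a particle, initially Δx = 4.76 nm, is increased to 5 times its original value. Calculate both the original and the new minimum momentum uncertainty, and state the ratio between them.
Original Δp_min = 1.108 × 10^-26 kg·m/s; new Δp'_min = 2.215 × 10^-27 kg·m/s; ratio Δp'_min/Δp_min = 1/5.

From the uncertainty principle ΔxΔp ≥ ℏ/2, the minimum momentum uncertainty is Δp_min = ℏ/(2Δx).

Original (Δx = 4.76 nm = 4.760e-09 m):
Δp_min = (1.055e-34 J·s)/(2 × 4.760e-09 m) = 1.108e-26 kg·m/s

When Δx → 5Δx:
Δp'_min = ℏ/(2 × 5Δx) = (1/5) × ℏ/(2Δx) = (1/5) × Δp_min
Δp'_min = 1/5 × 1.108e-26 kg·m/s = 2.215e-27 kg·m/s

Since Δp_min ∝ 1/Δx, when Δx is increased to 5 times its original value, Δp_min decreases to 1/5 of its original value.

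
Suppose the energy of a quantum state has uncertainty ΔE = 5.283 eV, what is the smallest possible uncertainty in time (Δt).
62.295 as

Using the energy-time uncertainty principle:
ΔEΔt ≥ ℏ/2

The minimum uncertainty in time is:
Δt_min = ℏ/(2ΔE)
Δt_min = (1.055e-34 J·s) / (2 × 8.464e-19 J)
Δt_min = 6.230e-17 s = 62.295 as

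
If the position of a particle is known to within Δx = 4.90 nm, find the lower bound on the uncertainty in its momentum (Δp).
1.076 × 10^-26 kg·m/s

Using the Heisenberg uncertainty principle:
ΔxΔp ≥ ℏ/2

The minimum uncertainty in momentum is:
Δp_min = ℏ/(2Δx)
Δp_min = (1.055e-34 J·s) / (2 × 4.900e-09 m)
Δp_min = 1.076e-26 kg·m/s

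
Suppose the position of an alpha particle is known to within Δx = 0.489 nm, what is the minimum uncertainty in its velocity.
16.228 m/s

Using the Heisenberg uncertainty principle and Δp = mΔv:
ΔxΔp ≥ ℏ/2
Δx(mΔv) ≥ ℏ/2

The minimum uncertainty in velocity is:
Δv_min = ℏ/(2mΔx)
Δv_min = (1.055e-34 J·s) / (2 × 6.645e-27 kg × 4.890e-10 m)
Δv_min = 1.623e+01 m/s = 16.228 m/s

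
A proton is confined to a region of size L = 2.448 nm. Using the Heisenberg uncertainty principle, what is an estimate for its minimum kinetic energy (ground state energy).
865.628 neV

Using the uncertainty principle to estimate ground state energy:

1. The position uncertainty is approximately the confinement size:
   Δx ≈ L = 2.448e-09 m

2. From ΔxΔp ≥ ℏ/2, the minimum momentum uncertainty is:
   Δp ≈ ℏ/(2L) = 2.154e-26 kg·m/s

3. The kinetic energy is approximately:
   KE ≈ (Δp)²/(2m) = (2.154e-26)²/(2 × 1.673e-27 kg)
   KE ≈ 1.387e-25 J = 865.628 neV

This is an order-of-magnitude estimate of the ground state energy.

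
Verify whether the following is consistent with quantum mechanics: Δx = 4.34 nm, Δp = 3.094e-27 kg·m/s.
No, it violates the uncertainty principle (impossible measurement).

Calculate the product ΔxΔp:
ΔxΔp = (4.340e-09 m) × (3.094e-27 kg·m/s)
ΔxΔp = 1.343e-35 J·s

Compare to the minimum allowed value ℏ/2:
ℏ/2 = 5.273e-35 J·s

Since ΔxΔp = 1.343e-35 J·s < 5.273e-35 J·s = ℏ/2,
the measurement violates the uncertainty principle.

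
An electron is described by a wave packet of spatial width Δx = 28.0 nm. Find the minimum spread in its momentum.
1.883 × 10^-27 kg·m/s

For a wave packet, the spatial width Δx and momentum spread Δp are related by the uncertainty principle:
ΔxΔp ≥ ℏ/2

The minimum momentum spread is:
Δp_min = ℏ/(2Δx)
Δp_min = (1.055e-34 J·s) / (2 × 2.800e-08 m)
Δp_min = 1.883e-27 kg·m/s

A wave packet cannot have both a well-defined position and well-defined momentum.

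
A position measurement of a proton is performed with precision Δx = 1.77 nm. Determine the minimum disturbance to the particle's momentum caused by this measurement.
2.979 × 10^-26 kg·m/s

The uncertainty principle implies that measuring position disturbs momentum:
ΔxΔp ≥ ℏ/2

When we measure position with precision Δx, we necessarily introduce a momentum uncertainty:
Δp ≥ ℏ/(2Δx)
Δp_min = (1.055e-34 J·s) / (2 × 1.770e-09 m)
Δp_min = 2.979e-26 kg·m/s

The more precisely we measure position, the greater the momentum disturbance.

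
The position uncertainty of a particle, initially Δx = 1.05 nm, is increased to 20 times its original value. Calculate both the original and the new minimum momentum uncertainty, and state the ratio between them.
Original Δp_min = 5.022 × 10^-26 kg·m/s; new Δp'_min = 2.511 × 10^-27 kg·m/s; ratio Δp'_min/Δp_min = 1/20.

From the uncertainty principle ΔxΔp ≥ ℏ/2, the minimum momentum uncertainty is Δp_min = ℏ/(2Δx).

Original (Δx = 1.05 nm = 1.050e-09 m):
Δp_min = (1.055e-34 J·s)/(2 × 1.050e-09 m) = 5.022e-26 kg·m/s

When Δx → 20Δx:
Δp'_min = ℏ/(2 × 20Δx) = (1/20) × ℏ/(2Δx) = (1/20) × Δp_min
Δp'_min = 1/20 × 5.022e-26 kg·m/s = 2.511e-27 kg·m/s

Since Δp_min ∝ 1/Δx, when Δx is increased to 20 times its original value, Δp_min decreases to 1/20 of its original value.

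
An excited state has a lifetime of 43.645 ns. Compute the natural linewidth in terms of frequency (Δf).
1.823 MHz

Using the energy-time uncertainty principle and E = hf:
ΔEΔt ≥ ℏ/2
hΔf·Δt ≥ ℏ/2

The minimum frequency uncertainty is:
Δf = ℏ/(2hτ) = 1/(4πτ)
Δf = 1/(4π × 4.365e-08 s)
Δf = 1.823e+06 Hz = 1.823 MHz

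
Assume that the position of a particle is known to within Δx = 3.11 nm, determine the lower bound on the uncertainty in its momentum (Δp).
1.695 × 10^-26 kg·m/s

Using the Heisenberg uncertainty principle:
ΔxΔp ≥ ℏ/2

The minimum uncertainty in momentum is:
Δp_min = ℏ/(2Δx)
Δp_min = (1.055e-34 J·s) / (2 × 3.110e-09 m)
Δp_min = 1.695e-26 kg·m/s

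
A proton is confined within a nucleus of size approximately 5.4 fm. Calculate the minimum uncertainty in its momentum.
9.765 × 10^-21 kg·m/s

Using the Heisenberg uncertainty principle:
ΔxΔp ≥ ℏ/2

With Δx ≈ L = 5.400e-15 m (the confinement size):
Δp_min = ℏ/(2Δx)
Δp_min = (1.055e-34 J·s) / (2 × 5.400e-15 m)
Δp_min = 9.765e-21 kg·m/s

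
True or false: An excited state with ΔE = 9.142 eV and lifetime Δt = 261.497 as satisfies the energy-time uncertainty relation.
Yes, it satisfies the uncertainty relation.

Calculate the product ΔEΔt:
ΔE = 9.142 eV = 1.465e-18 J
ΔEΔt = (1.465e-18 J) × (2.615e-16 s)
ΔEΔt = 3.830e-34 J·s

Compare to the minimum allowed value ℏ/2:
ℏ/2 = 5.273e-35 J·s

Since ΔEΔt = 3.830e-34 J·s ≥ 5.273e-35 J·s = ℏ/2,
this satisfies the uncertainty relation.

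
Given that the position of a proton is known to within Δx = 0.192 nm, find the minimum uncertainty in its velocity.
164.190 m/s

Using the Heisenberg uncertainty principle and Δp = mΔv:
ΔxΔp ≥ ℏ/2
Δx(mΔv) ≥ ℏ/2

The minimum uncertainty in velocity is:
Δv_min = ℏ/(2mΔx)
Δv_min = (1.055e-34 J·s) / (2 × 1.673e-27 kg × 1.920e-10 m)
Δv_min = 1.642e+02 m/s = 164.190 m/s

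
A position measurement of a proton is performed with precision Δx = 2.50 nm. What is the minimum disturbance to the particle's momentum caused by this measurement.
2.109 × 10^-26 kg·m/s

The uncertainty principle implies that measuring position disturbs momentum:
ΔxΔp ≥ ℏ/2

When we measure position with precision Δx, we necessarily introduce a momentum uncertainty:
Δp ≥ ℏ/(2Δx)
Δp_min = (1.055e-34 J·s) / (2 × 2.500e-09 m)
Δp_min = 2.109e-26 kg·m/s

The more precisely we measure position, the greater the momentum disturbance.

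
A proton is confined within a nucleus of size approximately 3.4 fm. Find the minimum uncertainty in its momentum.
1.551 × 10^-20 kg·m/s

Using the Heisenberg uncertainty principle:
ΔxΔp ≥ ℏ/2

With Δx ≈ L = 3.400e-15 m (the confinement size):
Δp_min = ℏ/(2Δx)
Δp_min = (1.055e-34 J·s) / (2 × 3.400e-15 m)
Δp_min = 1.551e-20 kg·m/s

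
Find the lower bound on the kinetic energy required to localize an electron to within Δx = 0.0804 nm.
1.474 eV

Localizing a particle requires giving it sufficient momentum uncertainty:

1. From uncertainty principle: Δp ≥ ℏ/(2Δx)
   Δp_min = (1.055e-34 J·s) / (2 × 8.040e-11 m)
   Δp_min = 6.558e-25 kg·m/s

2. This momentum uncertainty corresponds to kinetic energy:
   KE ≈ (Δp)²/(2m) = (6.558e-25)²/(2 × 9.109e-31 kg)
   KE = 2.361e-19 J = 1.474 eV

Tighter localization requires more energy.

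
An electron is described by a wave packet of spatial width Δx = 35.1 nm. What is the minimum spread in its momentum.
1.502 × 10^-27 kg·m/s

For a wave packet, the spatial width Δx and momentum spread Δp are related by the uncertainty principle:
ΔxΔp ≥ ℏ/2

The minimum momentum spread is:
Δp_min = ℏ/(2Δx)
Δp_min = (1.055e-34 J·s) / (2 × 3.510e-08 m)
Δp_min = 1.502e-27 kg·m/s

A wave packet cannot have both a well-defined position and well-defined momentum.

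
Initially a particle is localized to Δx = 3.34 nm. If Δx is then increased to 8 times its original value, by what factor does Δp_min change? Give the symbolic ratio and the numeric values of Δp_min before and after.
Original Δp_min = 1.579 × 10^-26 kg·m/s; new Δp'_min = 1.973 × 10^-27 kg·m/s; ratio Δp'_min/Δp_min = 1/8.

From the uncertainty principle ΔxΔp ≥ ℏ/2, the minimum momentum uncertainty is Δp_min = ℏ/(2Δx).

Original (Δx = 3.34 nm = 3.340e-09 m):
Δp_min = (1.055e-34 J·s)/(2 × 3.340e-09 m) = 1.579e-26 kg·m/s

When Δx → 8Δx:
Δp'_min = ℏ/(2 × 8Δx) = (1/8) × ℏ/(2Δx) = (1/8) × Δp_min
Δp'_min = 1/8 × 1.579e-26 kg·m/s = 1.973e-27 kg·m/s

Since Δp_min ∝ 1/Δx, when Δx is increased to 8 times its original value, Δp_min decreases to 1/8 of its original value.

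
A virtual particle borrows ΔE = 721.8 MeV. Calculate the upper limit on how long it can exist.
4.560 × 10^-25 s

Using the energy-time uncertainty principle:
ΔEΔt ≥ ℏ/2

For a virtual particle borrowing energy ΔE, the maximum lifetime is:
Δt_max = ℏ/(2ΔE)

Converting energy:
ΔE = 721.8 MeV = 1.156e-10 J

Δt_max = (1.055e-34 J·s) / (2 × 1.156e-10 J)
Δt_max = 4.560e-25 s = 4.560 × 10^-25 s

Virtual particles with higher borrowed energy exist for shorter times.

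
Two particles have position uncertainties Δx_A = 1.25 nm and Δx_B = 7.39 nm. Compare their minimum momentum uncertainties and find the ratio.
Particle A has the larger minimum momentum uncertainty, by a factor of 5.91.

For each particle, the minimum momentum uncertainty is Δp_min = ℏ/(2Δx):

Particle A: Δp_A = ℏ/(2×1.250e-09 m) = 4.218e-26 kg·m/s
Particle B: Δp_B = ℏ/(2×7.390e-09 m) = 7.135e-27 kg·m/s

Ratio: Δp_A/Δp_B = 5.91

Since Δp_min ∝ 1/Δx, the particle with smaller position uncertainty (A) has larger momentum uncertainty.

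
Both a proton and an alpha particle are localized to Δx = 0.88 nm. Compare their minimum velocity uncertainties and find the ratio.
The proton has the larger minimum velocity uncertainty, by a ratio of 4.0.

For both particles, Δp_min = ℏ/(2Δx) = 5.992e-26 kg·m/s (same for both).

The velocity uncertainty is Δv = Δp/m:
- proton: Δv = 5.992e-26 / 1.673e-27 = 3.582e+01 m/s = 35.823 m/s
- alpha particle: Δv = 5.992e-26 / 6.645e-27 = 9.018e+00 m/s = 9.018 m/s

Ratio: 3.582e+01 / 9.018e+00 = 4.0

The lighter particle has larger velocity uncertainty because Δv ∝ 1/m.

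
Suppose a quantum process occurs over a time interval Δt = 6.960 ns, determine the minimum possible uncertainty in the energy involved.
47.285 neV

Using the energy-time uncertainty principle:
ΔEΔt ≥ ℏ/2

The minimum uncertainty in energy is:
ΔE_min = ℏ/(2Δt)
ΔE_min = (1.055e-34 J·s) / (2 × 6.960e-09 s)
ΔE_min = 7.576e-27 J = 47.285 neV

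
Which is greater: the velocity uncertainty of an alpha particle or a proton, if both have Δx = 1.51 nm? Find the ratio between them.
The proton has the larger minimum velocity uncertainty, by a ratio of 4.0.

For both particles, Δp_min = ℏ/(2Δx) = 3.492e-26 kg·m/s (same for both).

The velocity uncertainty is Δv = Δp/m:
- alpha particle: Δv = 3.492e-26 / 6.645e-27 = 5.255e+00 m/s = 5.255 m/s
- proton: Δv = 3.492e-26 / 1.673e-27 = 2.088e+01 m/s = 20.877 m/s

Ratio: 2.088e+01 / 5.255e+00 = 4.0

The lighter particle has larger velocity uncertainty because Δv ∝ 1/m.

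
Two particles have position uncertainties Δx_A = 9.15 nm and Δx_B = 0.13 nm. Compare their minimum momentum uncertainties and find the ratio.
Particle B has the larger minimum momentum uncertainty, by a factor of 70.38.

For each particle, the minimum momentum uncertainty is Δp_min = ℏ/(2Δx):

Particle A: Δp_A = ℏ/(2×9.150e-09 m) = 5.763e-27 kg·m/s
Particle B: Δp_B = ℏ/(2×1.300e-10 m) = 4.056e-25 kg·m/s

Ratio: Δp_B/Δp_A = 70.38

Since Δp_min ∝ 1/Δx, the particle with smaller position uncertainty (B) has larger momentum uncertainty.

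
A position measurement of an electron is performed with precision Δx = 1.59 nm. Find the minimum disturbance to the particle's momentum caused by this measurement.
3.316 × 10^-26 kg·m/s

The uncertainty principle implies that measuring position disturbs momentum:
ΔxΔp ≥ ℏ/2

When we measure position with precision Δx, we necessarily introduce a momentum uncertainty:
Δp ≥ ℏ/(2Δx)
Δp_min = (1.055e-34 J·s) / (2 × 1.590e-09 m)
Δp_min = 3.316e-26 kg·m/s

The more precisely we measure position, the greater the momentum disturbance.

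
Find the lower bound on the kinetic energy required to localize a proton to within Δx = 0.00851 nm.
71.630 meV

Localizing a particle requires giving it sufficient momentum uncertainty:

1. From uncertainty principle: Δp ≥ ℏ/(2Δx)
   Δp_min = (1.055e-34 J·s) / (2 × 8.510e-12 m)
   Δp_min = 6.196e-24 kg·m/s

2. This momentum uncertainty corresponds to kinetic energy:
   KE ≈ (Δp)²/(2m) = (6.196e-24)²/(2 × 1.673e-27 kg)
   KE = 1.148e-20 J = 71.630 meV

Tighter localization requires more energy.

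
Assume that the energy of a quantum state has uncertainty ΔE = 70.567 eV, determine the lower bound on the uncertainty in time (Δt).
4.664 as

Using the energy-time uncertainty principle:
ΔEΔt ≥ ℏ/2

The minimum uncertainty in time is:
Δt_min = ℏ/(2ΔE)
Δt_min = (1.055e-34 J·s) / (2 × 1.131e-17 J)
Δt_min = 4.664e-18 s = 4.664 as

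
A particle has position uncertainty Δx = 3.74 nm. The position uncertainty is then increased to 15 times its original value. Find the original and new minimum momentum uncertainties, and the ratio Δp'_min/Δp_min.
Original Δp_min = 1.410 × 10^-26 kg·m/s; new Δp'_min = 9.399 × 10^-28 kg·m/s; ratio Δp'_min/Δp_min = 1/15.

From the uncertainty principle ΔxΔp ≥ ℏ/2, the minimum momentum uncertainty is Δp_min = ℏ/(2Δx).

Original (Δx = 3.74 nm = 3.740e-09 m):
Δp_min = (1.055e-34 J·s)/(2 × 3.740e-09 m) = 1.410e-26 kg·m/s

When Δx → 15Δx:
Δp'_min = ℏ/(2 × 15Δx) = (1/15) × ℏ/(2Δx) = (1/15) × Δp_min
Δp'_min = 1/15 × 1.410e-26 kg·m/s = 9.399e-28 kg·m/s

Since Δp_min ∝ 1/Δx, when Δx is increased to 15 times its original value, Δp_min decreases to 1/15 of its original value.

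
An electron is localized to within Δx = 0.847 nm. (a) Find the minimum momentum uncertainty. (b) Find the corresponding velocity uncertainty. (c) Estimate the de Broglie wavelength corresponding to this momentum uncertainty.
(a) Δp_min = 6.225 × 10^-26 kg·m/s
(b) Δv_min = 68.340 km/s
(c) λ_dB = 10.644 nm

Step-by-step:

(a) From the uncertainty principle:
Δp_min = ℏ/(2Δx) = (1.055e-34 J·s)/(2 × 8.470e-10 m) = 6.225e-26 kg·m/s

(b) The velocity uncertainty:
Δv = Δp/m = (6.225e-26 kg·m/s)/(9.109e-31 kg) = 6.834e+04 m/s = 68.340 km/s

(c) The de Broglie wavelength for this momentum:
λ = h/p = (6.626e-34 J·s)/(6.225e-26 kg·m/s) = 1.064e-08 m = 10.644 nm

Note: The de Broglie wavelength is comparable to the localization size, as expected from wave-particle duality.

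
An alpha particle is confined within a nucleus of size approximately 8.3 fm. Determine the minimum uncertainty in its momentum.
6.353 × 10^-21 kg·m/s

Using the Heisenberg uncertainty principle:
ΔxΔp ≥ ℏ/2

With Δx ≈ L = 8.300e-15 m (the confinement size):
Δp_min = ℏ/(2Δx)
Δp_min = (1.055e-34 J·s) / (2 × 8.300e-15 m)
Δp_min = 6.353e-21 kg·m/s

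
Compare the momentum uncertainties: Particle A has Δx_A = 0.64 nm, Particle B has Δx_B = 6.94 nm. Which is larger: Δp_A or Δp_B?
Particle A has the larger minimum momentum uncertainty, by a factor of 10.84.

For each particle, the minimum momentum uncertainty is Δp_min = ℏ/(2Δx):

Particle A: Δp_A = ℏ/(2×6.400e-10 m) = 8.239e-26 kg·m/s
Particle B: Δp_B = ℏ/(2×6.940e-09 m) = 7.598e-27 kg·m/s

Ratio: Δp_A/Δp_B = 10.84

Since Δp_min ∝ 1/Δx, the particle with smaller position uncertainty (A) has larger momentum uncertainty.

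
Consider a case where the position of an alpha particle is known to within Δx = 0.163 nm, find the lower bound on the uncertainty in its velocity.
48.684 m/s

Using the Heisenberg uncertainty principle and Δp = mΔv:
ΔxΔp ≥ ℏ/2
Δx(mΔv) ≥ ℏ/2

The minimum uncertainty in velocity is:
Δv_min = ℏ/(2mΔx)
Δv_min = (1.055e-34 J·s) / (2 × 6.645e-27 kg × 1.630e-10 m)
Δv_min = 4.868e+01 m/s = 48.684 m/s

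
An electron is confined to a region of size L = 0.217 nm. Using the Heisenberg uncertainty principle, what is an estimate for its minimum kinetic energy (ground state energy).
202.276 meV

Using the uncertainty principle to estimate ground state energy:

1. The position uncertainty is approximately the confinement size:
   Δx ≈ L = 2.170e-10 m

2. From ΔxΔp ≥ ℏ/2, the minimum momentum uncertainty is:
   Δp ≈ ℏ/(2L) = 2.430e-25 kg·m/s

3. The kinetic energy is approximately:
   KE ≈ (Δp)²/(2m) = (2.430e-25)²/(2 × 9.109e-31 kg)
   KE ≈ 3.241e-20 J = 202.276 meV

This is an order-of-magnitude estimate of the ground state energy.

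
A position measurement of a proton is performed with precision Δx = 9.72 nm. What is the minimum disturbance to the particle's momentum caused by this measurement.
5.425 × 10^-27 kg·m/s

The uncertainty principle implies that measuring position disturbs momentum:
ΔxΔp ≥ ℏ/2

When we measure position with precision Δx, we necessarily introduce a momentum uncertainty:
Δp ≥ ℏ/(2Δx)
Δp_min = (1.055e-34 J·s) / (2 × 9.720e-09 m)
Δp_min = 5.425e-27 kg·m/s

The more precisely we measure position, the greater the momentum disturbance.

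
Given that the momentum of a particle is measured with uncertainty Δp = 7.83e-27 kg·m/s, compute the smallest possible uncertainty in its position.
6.734 nm

Using the Heisenberg uncertainty principle:
ΔxΔp ≥ ℏ/2

The minimum uncertainty in position is:
Δx_min = ℏ/(2Δp)
Δx_min = (1.055e-34 J·s) / (2 × 7.830e-27 kg·m/s)
Δx_min = 6.734e-09 m = 6.734 nm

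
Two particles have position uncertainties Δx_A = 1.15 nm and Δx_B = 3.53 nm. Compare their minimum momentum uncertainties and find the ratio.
Particle A has the larger minimum momentum uncertainty, by a factor of 3.07.

For each particle, the minimum momentum uncertainty is Δp_min = ℏ/(2Δx):

Particle A: Δp_A = ℏ/(2×1.150e-09 m) = 4.585e-26 kg·m/s
Particle B: Δp_B = ℏ/(2×3.530e-09 m) = 1.494e-26 kg·m/s

Ratio: Δp_A/Δp_B = 3.07

Since Δp_min ∝ 1/Δx, the particle with smaller position uncertainty (A) has larger momentum uncertainty.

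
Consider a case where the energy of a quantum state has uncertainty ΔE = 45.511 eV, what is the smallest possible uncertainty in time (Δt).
7.231 as

Using the energy-time uncertainty principle:
ΔEΔt ≥ ℏ/2

The minimum uncertainty in time is:
Δt_min = ℏ/(2ΔE)
Δt_min = (1.055e-34 J·s) / (2 × 7.292e-18 J)
Δt_min = 7.231e-18 s = 7.231 as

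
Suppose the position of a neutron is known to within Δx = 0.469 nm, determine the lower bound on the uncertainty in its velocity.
67.124 m/s

Using the Heisenberg uncertainty principle and Δp = mΔv:
ΔxΔp ≥ ℏ/2
Δx(mΔv) ≥ ℏ/2

The minimum uncertainty in velocity is:
Δv_min = ℏ/(2mΔx)
Δv_min = (1.055e-34 J·s) / (2 × 1.675e-27 kg × 4.690e-10 m)
Δv_min = 6.712e+01 m/s = 67.124 m/s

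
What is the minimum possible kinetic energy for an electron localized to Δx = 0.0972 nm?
1.008 eV

Localizing a particle requires giving it sufficient momentum uncertainty:

1. From uncertainty principle: Δp ≥ ℏ/(2Δx)
   Δp_min = (1.055e-34 J·s) / (2 × 9.720e-11 m)
   Δp_min = 5.425e-25 kg·m/s

2. This momentum uncertainty corresponds to kinetic energy:
   KE ≈ (Δp)²/(2m) = (5.425e-25)²/(2 × 9.109e-31 kg)
   KE = 1.615e-19 J = 1.008 eV

Tighter localization requires more energy.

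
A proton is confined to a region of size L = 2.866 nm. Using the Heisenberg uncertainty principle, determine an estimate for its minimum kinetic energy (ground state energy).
631.541 neV

Using the uncertainty principle to estimate ground state energy:

1. The position uncertainty is approximately the confinement size:
   Δx ≈ L = 2.866e-09 m

2. From ΔxΔp ≥ ℏ/2, the minimum momentum uncertainty is:
   Δp ≈ ℏ/(2L) = 1.840e-26 kg·m/s

3. The kinetic energy is approximately:
   KE ≈ (Δp)²/(2m) = (1.840e-26)²/(2 × 1.673e-27 kg)
   KE ≈ 1.012e-25 J = 631.541 neV

This is an order-of-magnitude estimate of the ground state energy.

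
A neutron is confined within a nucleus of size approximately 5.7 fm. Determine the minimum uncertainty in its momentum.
9.251 × 10^-21 kg·m/s

Using the Heisenberg uncertainty principle:
ΔxΔp ≥ ℏ/2

With Δx ≈ L = 5.700e-15 m (the confinement size):
Δp_min = ℏ/(2Δx)
Δp_min = (1.055e-34 J·s) / (2 × 5.700e-15 m)
Δp_min = 9.251e-21 kg·m/s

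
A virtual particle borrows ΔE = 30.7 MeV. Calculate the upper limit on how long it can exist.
10.720 ys

Using the energy-time uncertainty principle:
ΔEΔt ≥ ℏ/2

For a virtual particle borrowing energy ΔE, the maximum lifetime is:
Δt_max = ℏ/(2ΔE)

Converting energy:
ΔE = 30.7 MeV = 4.919e-12 J

Δt_max = (1.055e-34 J·s) / (2 × 4.919e-12 J)
Δt_max = 1.072e-23 s = 10.720 ys

Virtual particles with higher borrowed energy exist for shorter times.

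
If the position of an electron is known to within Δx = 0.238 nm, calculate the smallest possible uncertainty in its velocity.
243.209 km/s

Using the Heisenberg uncertainty principle and Δp = mΔv:
ΔxΔp ≥ ℏ/2
Δx(mΔv) ≥ ℏ/2

The minimum uncertainty in velocity is:
Δv_min = ℏ/(2mΔx)
Δv_min = (1.055e-34 J·s) / (2 × 9.109e-31 kg × 2.380e-10 m)
Δv_min = 2.432e+05 m/s = 243.209 km/s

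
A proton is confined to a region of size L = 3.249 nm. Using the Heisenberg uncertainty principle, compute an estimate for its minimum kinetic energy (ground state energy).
491.422 neV

Using the uncertainty principle to estimate ground state energy:

1. The position uncertainty is approximately the confinement size:
   Δx ≈ L = 3.249e-09 m

2. From ΔxΔp ≥ ℏ/2, the minimum momentum uncertainty is:
   Δp ≈ ℏ/(2L) = 1.623e-26 kg·m/s

3. The kinetic energy is approximately:
   KE ≈ (Δp)²/(2m) = (1.623e-26)²/(2 × 1.673e-27 kg)
   KE ≈ 7.873e-26 J = 491.422 neV

This is an order-of-magnitude estimate of the ground state energy.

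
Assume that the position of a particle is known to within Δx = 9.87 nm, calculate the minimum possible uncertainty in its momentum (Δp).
5.342 × 10^-27 kg·m/s

Using the Heisenberg uncertainty principle:
ΔxΔp ≥ ℏ/2

The minimum uncertainty in momentum is:
Δp_min = ℏ/(2Δx)
Δp_min = (1.055e-34 J·s) / (2 × 9.870e-09 m)
Δp_min = 5.342e-27 kg·m/s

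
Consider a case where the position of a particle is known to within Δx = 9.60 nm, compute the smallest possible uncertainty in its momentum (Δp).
5.493 × 10^-27 kg·m/s

Using the Heisenberg uncertainty principle:
ΔxΔp ≥ ℏ/2

The minimum uncertainty in momentum is:
Δp_min = ℏ/(2Δx)
Δp_min = (1.055e-34 J·s) / (2 × 9.600e-09 m)
Δp_min = 5.493e-27 kg·m/s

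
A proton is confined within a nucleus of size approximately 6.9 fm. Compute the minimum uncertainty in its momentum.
7.642 × 10^-21 kg·m/s

Using the Heisenberg uncertainty principle:
ΔxΔp ≥ ℏ/2

With Δx ≈ L = 6.900e-15 m (the confinement size):
Δp_min = ℏ/(2Δx)
Δp_min = (1.055e-34 J·s) / (2 × 6.900e-15 m)
Δp_min = 7.642e-21 kg·m/s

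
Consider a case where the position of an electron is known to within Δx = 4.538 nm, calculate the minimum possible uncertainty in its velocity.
12.755 km/s

Using the Heisenberg uncertainty principle and Δp = mΔv:
ΔxΔp ≥ ℏ/2
Δx(mΔv) ≥ ℏ/2

The minimum uncertainty in velocity is:
Δv_min = ℏ/(2mΔx)
Δv_min = (1.055e-34 J·s) / (2 × 9.109e-31 kg × 4.538e-09 m)
Δv_min = 1.276e+04 m/s = 12.755 km/s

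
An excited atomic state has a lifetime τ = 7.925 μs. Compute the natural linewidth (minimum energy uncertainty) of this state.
41.528 peV

Using the energy-time uncertainty principle:
ΔEΔt ≥ ℏ/2

The lifetime τ represents the time uncertainty Δt.
The natural linewidth (minimum energy uncertainty) is:

ΔE = ℏ/(2τ)
ΔE = (1.055e-34 J·s) / (2 × 7.925e-06 s)
ΔE = 6.653e-30 J = 41.528 peV

This natural linewidth limits the precision of spectroscopic measurements.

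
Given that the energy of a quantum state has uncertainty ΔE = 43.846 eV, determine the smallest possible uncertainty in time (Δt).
7.506 as

Using the energy-time uncertainty principle:
ΔEΔt ≥ ℏ/2

The minimum uncertainty in time is:
Δt_min = ℏ/(2ΔE)
Δt_min = (1.055e-34 J·s) / (2 × 7.025e-18 J)
Δt_min = 7.506e-18 s = 7.506 as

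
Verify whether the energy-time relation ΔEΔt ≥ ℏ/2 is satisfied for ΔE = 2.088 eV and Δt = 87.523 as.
No, it violates the uncertainty relation.

Calculate the product ΔEΔt:
ΔE = 2.088 eV = 3.345e-19 J
ΔEΔt = (3.345e-19 J) × (8.752e-17 s)
ΔEΔt = 2.928e-35 J·s

Compare to the minimum allowed value ℏ/2:
ℏ/2 = 5.273e-35 J·s

Since ΔEΔt = 2.928e-35 J·s < 5.273e-35 J·s = ℏ/2,
this violates the uncertainty relation.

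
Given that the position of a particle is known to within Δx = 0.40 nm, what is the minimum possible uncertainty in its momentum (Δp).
1.318 × 10^-25 kg·m/s

Using the Heisenberg uncertainty principle:
ΔxΔp ≥ ℏ/2

The minimum uncertainty in momentum is:
Δp_min = ℏ/(2Δx)
Δp_min = (1.055e-34 J·s) / (2 × 4.000e-10 m)
Δp_min = 1.318e-25 kg·m/s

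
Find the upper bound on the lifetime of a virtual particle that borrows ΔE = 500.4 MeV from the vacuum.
6.577 × 10^-25 s

Using the energy-time uncertainty principle:
ΔEΔt ≥ ℏ/2

For a virtual particle borrowing energy ΔE, the maximum lifetime is:
Δt_max = ℏ/(2ΔE)

Converting energy:
ΔE = 500.4 MeV = 8.017e-11 J

Δt_max = (1.055e-34 J·s) / (2 × 8.017e-11 J)
Δt_max = 6.577e-25 s = 6.577 × 10^-25 s

Virtual particles with higher borrowed energy exist for shorter times.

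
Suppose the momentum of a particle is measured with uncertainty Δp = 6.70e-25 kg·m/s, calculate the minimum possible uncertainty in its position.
78.699 pm

Using the Heisenberg uncertainty principle:
ΔxΔp ≥ ℏ/2

The minimum uncertainty in position is:
Δx_min = ℏ/(2Δp)
Δx_min = (1.055e-34 J·s) / (2 × 6.700e-25 kg·m/s)
Δx_min = 7.870e-11 m = 78.699 pm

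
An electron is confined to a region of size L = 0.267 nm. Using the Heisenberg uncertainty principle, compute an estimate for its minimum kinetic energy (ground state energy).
133.610 meV

Using the uncertainty principle to estimate ground state energy:

1. The position uncertainty is approximately the confinement size:
   Δx ≈ L = 2.670e-10 m

2. From ΔxΔp ≥ ℏ/2, the minimum momentum uncertainty is:
   Δp ≈ ℏ/(2L) = 1.975e-25 kg·m/s

3. The kinetic energy is approximately:
   KE ≈ (Δp)²/(2m) = (1.975e-25)²/(2 × 9.109e-31 kg)
   KE ≈ 2.141e-20 J = 133.610 meV

This is an order-of-magnitude estimate of the ground state energy.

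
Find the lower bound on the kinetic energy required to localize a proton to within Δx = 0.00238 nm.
915.799 meV

Localizing a particle requires giving it sufficient momentum uncertainty:

1. From uncertainty principle: Δp ≥ ℏ/(2Δx)
   Δp_min = (1.055e-34 J·s) / (2 × 2.380e-12 m)
   Δp_min = 2.215e-23 kg·m/s

2. This momentum uncertainty corresponds to kinetic energy:
   KE ≈ (Δp)²/(2m) = (2.215e-23)²/(2 × 1.673e-27 kg)
   KE = 1.467e-19 J = 915.799 meV

Tighter localization requires more energy.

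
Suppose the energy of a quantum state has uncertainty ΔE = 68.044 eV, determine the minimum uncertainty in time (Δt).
4.837 as

Using the energy-time uncertainty principle:
ΔEΔt ≥ ℏ/2

The minimum uncertainty in time is:
Δt_min = ℏ/(2ΔE)
Δt_min = (1.055e-34 J·s) / (2 × 1.090e-17 J)
Δt_min = 4.837e-18 s = 4.837 as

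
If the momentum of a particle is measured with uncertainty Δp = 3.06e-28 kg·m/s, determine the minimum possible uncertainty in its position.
172.316 nm

Using the Heisenberg uncertainty principle:
ΔxΔp ≥ ℏ/2

The minimum uncertainty in position is:
Δx_min = ℏ/(2Δp)
Δx_min = (1.055e-34 J·s) / (2 × 3.060e-28 kg·m/s)
Δx_min = 1.723e-07 m = 172.316 nm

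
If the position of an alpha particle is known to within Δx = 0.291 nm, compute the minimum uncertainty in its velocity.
27.270 m/s

Using the Heisenberg uncertainty principle and Δp = mΔv:
ΔxΔp ≥ ℏ/2
Δx(mΔv) ≥ ℏ/2

The minimum uncertainty in velocity is:
Δv_min = ℏ/(2mΔx)
Δv_min = (1.055e-34 J·s) / (2 × 6.645e-27 kg × 2.910e-10 m)
Δv_min = 2.727e+01 m/s = 27.270 m/s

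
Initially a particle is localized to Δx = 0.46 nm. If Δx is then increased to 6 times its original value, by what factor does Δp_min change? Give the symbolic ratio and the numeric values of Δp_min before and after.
Original Δp_min = 1.146 × 10^-25 kg·m/s; new Δp'_min = 1.910 × 10^-26 kg·m/s; ratio Δp'_min/Δp_min = 1/6.

From the uncertainty principle ΔxΔp ≥ ℏ/2, the minimum momentum uncertainty is Δp_min = ℏ/(2Δx).

Original (Δx = 0.46 nm = 4.600e-10 m):
Δp_min = (1.055e-34 J·s)/(2 × 4.600e-10 m) = 1.146e-25 kg·m/s

When Δx → 6Δx:
Δp'_min = ℏ/(2 × 6Δx) = (1/6) × ℏ/(2Δx) = (1/6) × Δp_min
Δp'_min = 1/6 × 1.146e-25 kg·m/s = 1.910e-26 kg·m/s

Since Δp_min ∝ 1/Δx, when Δx is increased to 6 times its original value, Δp_min decreases to 1/6 of its original value.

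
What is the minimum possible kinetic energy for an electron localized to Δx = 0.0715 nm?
1.863 eV

Localizing a particle requires giving it sufficient momentum uncertainty:

1. From uncertainty principle: Δp ≥ ℏ/(2Δx)
   Δp_min = (1.055e-34 J·s) / (2 × 7.150e-11 m)
   Δp_min = 7.375e-25 kg·m/s

2. This momentum uncertainty corresponds to kinetic energy:
   KE ≈ (Δp)²/(2m) = (7.375e-25)²/(2 × 9.109e-31 kg)
   KE = 2.985e-19 J = 1.863 eV

Tighter localization requires more energy.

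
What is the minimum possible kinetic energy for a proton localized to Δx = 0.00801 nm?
80.852 meV

Localizing a particle requires giving it sufficient momentum uncertainty:

1. From uncertainty principle: Δp ≥ ℏ/(2Δx)
   Δp_min = (1.055e-34 J·s) / (2 × 8.010e-12 m)
   Δp_min = 6.583e-24 kg·m/s

2. This momentum uncertainty corresponds to kinetic energy:
   KE ≈ (Δp)²/(2m) = (6.583e-24)²/(2 × 1.673e-27 kg)
   KE = 1.295e-20 J = 80.852 meV

Tighter localization requires more energy.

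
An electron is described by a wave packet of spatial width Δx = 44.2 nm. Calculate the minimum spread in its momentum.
1.193 × 10^-27 kg·m/s

For a wave packet, the spatial width Δx and momentum spread Δp are related by the uncertainty principle:
ΔxΔp ≥ ℏ/2

The minimum momentum spread is:
Δp_min = ℏ/(2Δx)
Δp_min = (1.055e-34 J·s) / (2 × 4.420e-08 m)
Δp_min = 1.193e-27 kg·m/s

A wave packet cannot have both a well-defined position and well-defined momentum.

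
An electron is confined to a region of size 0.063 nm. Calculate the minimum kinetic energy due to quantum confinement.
2.400 eV

Using the uncertainty principle:

1. Position uncertainty: Δx ≈ 6.300e-11 m
2. Minimum momentum uncertainty: Δp = ℏ/(2Δx) = 8.370e-25 kg·m/s
3. Minimum kinetic energy:
   KE = (Δp)²/(2m) = (8.370e-25)²/(2 × 9.109e-31 kg)
   KE = 3.845e-19 J = 2.400 eV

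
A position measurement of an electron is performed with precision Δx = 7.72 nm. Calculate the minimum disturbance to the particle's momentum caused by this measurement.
6.830 × 10^-27 kg·m/s

The uncertainty principle implies that measuring position disturbs momentum:
ΔxΔp ≥ ℏ/2

When we measure position with precision Δx, we necessarily introduce a momentum uncertainty:
Δp ≥ ℏ/(2Δx)
Δp_min = (1.055e-34 J·s) / (2 × 7.720e-09 m)
Δp_min = 6.830e-27 kg·m/s

The more precisely we measure position, the greater the momentum disturbance.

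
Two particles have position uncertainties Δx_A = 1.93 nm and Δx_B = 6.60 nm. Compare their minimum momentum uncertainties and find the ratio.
Particle A has the larger minimum momentum uncertainty, by a factor of 3.42.

For each particle, the minimum momentum uncertainty is Δp_min = ℏ/(2Δx):

Particle A: Δp_A = ℏ/(2×1.930e-09 m) = 2.732e-26 kg·m/s
Particle B: Δp_B = ℏ/(2×6.600e-09 m) = 7.989e-27 kg·m/s

Ratio: Δp_A/Δp_B = 3.42

Since Δp_min ∝ 1/Δx, the particle with smaller position uncertainty (A) has larger momentum uncertainty.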